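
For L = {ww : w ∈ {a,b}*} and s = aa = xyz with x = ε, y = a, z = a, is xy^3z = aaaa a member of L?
Yes

xy³z = ε · aaa · a = aaaa.
aaaa splits into halves aa · aa, which are equal, so it is in L (w = aa).
(A single pumped string landing in L is not a contradiction by itself; a non-regularity proof needs some i for which xy^i z ∉ L, for every admissible decomposition.)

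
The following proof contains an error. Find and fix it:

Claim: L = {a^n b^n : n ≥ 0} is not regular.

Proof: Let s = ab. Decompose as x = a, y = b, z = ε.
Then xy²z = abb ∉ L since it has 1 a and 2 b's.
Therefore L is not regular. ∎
Error: The string s = ab might be shorter than the pumping length p.

Correction: Choose s = a^p b^p to ensure |s| ≥ p. Also, the decomposition is wrong: with |xy| ≤ p, y cannot include b's when s starts with p a's.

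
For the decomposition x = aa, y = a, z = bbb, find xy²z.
aaaabbb

Given x = 'aa', y = 'a', z = 'bbb' and i = 2:

xy^2z = x + y·y·...·y (2 times) + z
       = 'aa' + 'a'^2 + 'bbb'
       = 'aa' + 'aa' + 'bbb'
       = 'aaaabbb'

The pumped string is 'aaaabbb' with length 7.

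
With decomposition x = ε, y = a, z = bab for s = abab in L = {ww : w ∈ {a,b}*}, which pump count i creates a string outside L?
i = 2

xy²z = ε · aa · bab = aabab; aabab has odd length 5, so it cannot be written as ww and is not in L.
(Other choices also work, e.g. i = 0, 3; only i = 1 is guaranteed to stay in L since xy¹z = s.)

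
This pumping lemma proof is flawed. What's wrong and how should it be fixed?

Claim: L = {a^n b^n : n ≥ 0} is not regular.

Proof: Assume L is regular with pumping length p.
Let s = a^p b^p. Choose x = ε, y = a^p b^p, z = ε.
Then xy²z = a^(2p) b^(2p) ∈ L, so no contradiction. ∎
Error: The decomposition violates |xy| ≤ p. With y = a^p b^p, |xy| = |y| = 2p > p. (The proof also miscomputes xy²z, which would be a^p b^p a^p b^p rather than a^(2p) b^(2p), and it wrongly treats one harmless decomposition as settling the matter — the prover does not get to choose the decomposition.)

Correction: The pumping lemma requires |xy| ≤ p, and the argument must handle every decomposition satisfying |xy| ≤ p, |y| ≥ 1. Since s starts with p a's, any such y consists only of a's, say y = a^k with k ≥ 1. Then xy²z = a^(p+k) b^p has unequal numbers of a's and b's, so xy²z ∉ L — the required contradiction.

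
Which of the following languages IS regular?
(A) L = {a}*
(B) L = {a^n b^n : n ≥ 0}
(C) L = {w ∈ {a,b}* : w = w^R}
(A) {a}*

(A) L = {a}* is regular.

This can be recognized by a finite automaton (DFA/NFA).
Regular expressions like {a}* define regular languages.

The other choices are not regular:
- {a^n b^n : n ≥ 0}: After pumping, the number of a's and b's become unequal
- {w ∈ {a,b}* : w = w^R}: After pumping, the string is no longer symmetric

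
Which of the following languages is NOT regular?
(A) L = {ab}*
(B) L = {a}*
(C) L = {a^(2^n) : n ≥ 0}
(C) {a^(2^n) : n ≥ 0}

(C) L = {a^(2^n) : n ≥ 0} is NOT regular.

The pumping lemma can be used to prove this:
After pumping, length is no longer a power of 2

The other languages are regular because they can be recognized by finite automata.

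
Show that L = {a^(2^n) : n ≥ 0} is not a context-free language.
Assume for contradiction that L is context-free, and let p ≥ 1 be the pumping length given by the pumping lemma for CFLs.
Choose s = a^(2^p). Then s ∈ L and |s| = 2^p ≥ p.
By the CFL pumping lemma, s = uvxyz for some u, v, x, y, z with |vxy| ≤ p, |vy| ≥ 1, and uv^i xy^i z ∈ L for every i ≥ 0.
All symbols are a's, so only lengths matter: let k = |vy|, with 1 ≤ k ≤ |vxy| ≤ p < 2^p.

Take i = 2: |uv²xy²z| = 2^p + k, and 2^p < 2^p + k < 2^p + 2^p = 2^(p+1).
So the length lies strictly between consecutive powers of two and is not a power of 2; uv²xy²z ∉ L.

This contradicts the CFL pumping lemma, which requires uv^i xy^i z ∈ L for all i ≥ 0.
Hence L = {a^(2^n) : n ≥ 0} is not context-free. ∎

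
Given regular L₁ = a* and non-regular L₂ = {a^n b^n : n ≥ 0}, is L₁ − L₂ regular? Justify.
Yes — L₁ − L₂ is regular.

The only string of a* that lies in {a^n b^n} is ε, so L₁ − L₂ = a* − {ε} = a⁺ = aa*, which is regular.

Note that the bare facts "L₁ regular, L₂ non-regular" do not settle the question by themselves: the closure of regular languages under ∪, ∩, complement and difference applies only when BOTH operands are regular. With a non-regular operand the result can come out regular or non-regular depending on the specific languages, so one has to work out L₁ − L₂ for this particular pair, as above.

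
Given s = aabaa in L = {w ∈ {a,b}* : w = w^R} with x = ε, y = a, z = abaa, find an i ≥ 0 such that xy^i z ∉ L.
i = 2

xy²z = ε · aa · abaa = aaabaa; aaabaa reversed is aabaaa ≠ aaabaa, so it is not a palindrome and is not in L.
(Other choices also work, e.g. i = 0, 3; only i = 1 is guaranteed to stay in L since xy¹z = s.)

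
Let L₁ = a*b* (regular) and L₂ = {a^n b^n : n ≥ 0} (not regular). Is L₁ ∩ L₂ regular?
No — L₁ ∩ L₂ is not regular.

Every string a^n b^n already lies in a*b*, so L₁ ∩ L₂ = {a^n b^n : n ≥ 0} = L₂ itself, which is the standard non-regular language (pump s = a^p b^p).

Note that the bare facts "L₁ regular, L₂ non-regular" do not settle the question by themselves: the closure of regular languages under ∪, ∩, complement and difference applies only when BOTH operands are regular. With a non-regular operand the result can come out regular or non-regular depending on the specific languages, so one has to work out L₁ ∩ L₂ for this particular pair, as above.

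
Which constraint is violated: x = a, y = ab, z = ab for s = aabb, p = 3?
Violated: xyz = s

The decomposition x = a, y = ab, z = ab for s = aabb with p = 3
violates the constraint: xyz = s

xyz = 'a' + 'ab' + 'ab' = 'aabab' ≠ 'aabb' = s. The decomposition doesn't reconstruct s.

Pumping lemma constraints:
1. xyz = s (decomposition is valid)
2. |xy| ≤ p
3. |y| > 0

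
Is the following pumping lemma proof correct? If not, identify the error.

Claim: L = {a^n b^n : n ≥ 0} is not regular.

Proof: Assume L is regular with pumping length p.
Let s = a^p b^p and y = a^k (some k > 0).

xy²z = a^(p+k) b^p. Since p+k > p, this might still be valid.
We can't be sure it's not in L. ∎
The proof is INCORRECT.

Error: The conclusion is wrong.
xy²z = a^(p+k) b^p is definitely NOT in L because the number of a's (p+k) ≠ number of b's (p).
The proof incorrectly doubts what is actually a valid contradiction.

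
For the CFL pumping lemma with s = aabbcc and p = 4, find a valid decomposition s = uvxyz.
u='a', v='a', x='bb', y='c', z='c'

For s = aabbcc with pumping length p = 4:

One valid decomposition:
- u = 'a'
- v = 'a'
- x = 'bb'
- y = 'c'
- z = 'c'

Verification:
- uvxyz = 'a' + 'a' + 'bb' + 'c' + 'c' = aabbcc ✓
- |vxy| = |'abbc'| = 4 ≤ 4 ✓
- |vy| = |'ac'| = 2 > 0 ✓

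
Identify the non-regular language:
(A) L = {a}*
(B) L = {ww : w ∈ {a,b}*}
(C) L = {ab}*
(B) {ww : w ∈ {a,b}*}

(B) L = {ww : w ∈ {a,b}*} is NOT regular.

The pumping lemma can be used to prove this:
After pumping, the two halves no longer match

The other languages are regular because they can be recognized by finite automata.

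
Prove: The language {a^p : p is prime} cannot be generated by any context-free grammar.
Assume for contradiction that L is context-free, and let p ≥ 1 be the pumping length given by the pumping lemma for CFLs.
Choose a prime q with q ≥ p and let s = a^q. Then s ∈ L and |s| = q ≥ p.
By the CFL pumping lemma, s = uvxyz for some u, v, x, y, z with |vxy| ≤ p, |vy| ≥ 1, and uv^i xy^i z ∈ L for every i ≥ 0.
All symbols are a's, so only lengths matter: let k = |vy|, with 1 ≤ k ≤ p. Then |uv^i xy^i z| = q + (i − 1)k.

Take i = q + 1: the length is q + qk = q(k + 1).
Both factors satisfy q ≥ 2 and k + 1 ≥ 2, so q(k + 1) is composite and uv^(q+1) xy^(q+1) z ∉ L.

This contradicts the CFL pumping lemma, which requires uv^i xy^i z ∈ L for all i ≥ 0.
Hence L = {a^p : p is prime} is not context-free. ∎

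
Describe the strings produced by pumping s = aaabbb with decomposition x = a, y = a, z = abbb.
{xy^i z : i ≥ 0} = {a^(2+i) b^3 : i ≥ 0} = {aabbb, aaabbb, aaaabbb, ...}

With x = a, y = a, z = abbb: Starting with aaabbb and pumping the second 'a', we get strings with 2+i a's followed by 3 b's for i = 0, 1, 2, ...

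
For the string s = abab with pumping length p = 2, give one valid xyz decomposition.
x = '', y = 'a', z = 'bab'

For s = abab and p = 2, one valid decomposition is:
- x = '' (length 0)
- y = 'a' (length 1)
- z = 'bab' (length 3)

Verification:
- xyz = '' + 'a' + 'bab' = abab ✓
- |xy| = 1 ≤ 2 ✓
- |y| = 1 > 0 ✓

All pumping lemma constraints are satisfied.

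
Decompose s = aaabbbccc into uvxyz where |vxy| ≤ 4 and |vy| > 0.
u='aa', v='a', x='bb', y='b', z='ccc'

For s = aaabbbccc with pumping length p = 4:

One valid decomposition:
- u = 'aa'
- v = 'a'
- x = 'bb'
- y = 'b'
- z = 'ccc'

Verification:
- uvxyz = 'aa' + 'a' + 'bb' + 'b' + 'ccc' = aaabbbccc ✓
- |vxy| = |'abbb'| = 4 ≤ 4 ✓
- |vy| = |'ab'| = 2 > 0 ✓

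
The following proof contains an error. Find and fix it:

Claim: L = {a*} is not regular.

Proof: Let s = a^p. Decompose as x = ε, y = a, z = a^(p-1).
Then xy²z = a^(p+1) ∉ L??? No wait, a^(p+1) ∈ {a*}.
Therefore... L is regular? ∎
Error: The proof attempts to show a*  is not regular, but a* IS regular!

Correction: a* is a regular language (recognized by a simple DFA with one accepting state and self-loop on 'a'). The pumping lemma can only prove non-regularity, not regularity. For regular languages, pumping always works.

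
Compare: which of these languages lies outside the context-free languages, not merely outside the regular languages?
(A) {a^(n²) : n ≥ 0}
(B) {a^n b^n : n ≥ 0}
(A) {a^(n²) : n ≥ 0}

(A) {a^(n²) : n ≥ 0} requires the CFL pumping lemma.

- {a^n b^n : n ≥ 0} is context-free (but not regular)
  • Can be shown non-regular with the regular pumping lemma
  • After pumping, the number of a's and b's become unequal

- {a^(n²) : n ≥ 0} is NOT context-free
  • Requires the CFL pumping lemma to prove
  • Gaps between squares grow unboundedly

The CFL pumping lemma is "stronger" in that it can prove non-membership
in the larger class of context-free languages.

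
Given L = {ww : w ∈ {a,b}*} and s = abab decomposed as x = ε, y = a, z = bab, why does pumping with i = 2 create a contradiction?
xy²z = aabab ∉ L

Pumping with i = 2 replaces y = a by y² = aa:
- Original: s = xyz = abab; abab splits into halves ab · ab, which are equal, so it is in L (w = ab)
- Pumped: xy²z = ε · aa · bab = aabab
- aabab has odd length 5, so it cannot be written as ww and is not in L

The pumping lemma would require xy²z ∈ L, so this decomposition yields a contradiction.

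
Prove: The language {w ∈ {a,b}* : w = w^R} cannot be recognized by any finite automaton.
Assume for contradiction that L is regular, and let p ≥ 1 be the pumping length given by the pumping lemma.
Choose s = a^p b a^p. Then s ∈ L (it reads the same in both directions) and |s| = 2p + 1 ≥ p.
By the pumping lemma, s = xyz for some x, y, z with |xy| ≤ p, |y| ≥ 1, and xy^i z ∈ L for every i ≥ 0.
Since |xy| ≤ p and the first p symbols of s are all a's, y = a^k for some k with 1 ≤ k ≤ p.

Take i = 2: xy²z = a^(p + k) b a^p.
Its reversal is a^p b a^(p + k). These differ because the block of a's before the unique b has length p + k in one and p in the other, and p + k ≠ p since k ≥ 1. So xy²z is not a palindrome, i.e. xy²z ∉ L.

This contradicts the pumping lemma, which requires xy^i z ∈ L for all i ≥ 0.
Hence L = {w ∈ {a,b}* : w = w^R} is not regular. ∎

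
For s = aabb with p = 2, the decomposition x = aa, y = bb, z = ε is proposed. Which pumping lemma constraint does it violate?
Violated: |xy| ≤ p

The decomposition x = aa, y = bb, z = ε for s = aabb with p = 2
violates the constraint: |xy| ≤ p

|xy| = |aabb| = 4 > 2 = p. The decomposition puts too many characters in xy.

Pumping lemma constraints:
1. xyz = s (decomposition is valid)
2. |xy| ≤ p
3. |y| > 0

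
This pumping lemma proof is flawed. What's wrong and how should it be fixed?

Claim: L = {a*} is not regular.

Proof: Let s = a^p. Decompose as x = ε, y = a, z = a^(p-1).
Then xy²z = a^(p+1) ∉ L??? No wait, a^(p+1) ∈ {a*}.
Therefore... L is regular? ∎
Error: The proof attempts to show a*  is not regular, but a* IS regular!

Correction: a* is a regular language (recognized by a simple DFA with one accepting state and self-loop on 'a'). The pumping lemma can only prove non-regularity, not regularity. For regular languages, pumping always works.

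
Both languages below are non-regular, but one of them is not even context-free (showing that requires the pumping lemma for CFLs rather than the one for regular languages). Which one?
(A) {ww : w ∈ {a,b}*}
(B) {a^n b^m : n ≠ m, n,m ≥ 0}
(A) {ww : w ∈ {a,b}*}

(A) {ww : w ∈ {a,b}*} requires the CFL pumping lemma.

- {a^n b^m : n ≠ m, n,m ≥ 0} is context-free (but not regular)
  • Can be shown non-regular with the regular pumping lemma
  • After pumping a's, we can make n = m

- {ww : w ∈ {a,b}*} is NOT context-free
  • Requires the CFL pumping lemma to prove
  • Cannot verify equality of two arbitrary substrings

The CFL pumping lemma is "stronger" in that it can prove non-membership
in the larger class of context-free languages.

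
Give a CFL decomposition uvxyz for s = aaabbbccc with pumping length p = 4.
u='aa', v='a', x='bb', y='b', z='ccc'

For s = aaabbbccc with pumping length p = 4:

One valid decomposition:
- u = 'aa'
- v = 'a'
- x = 'bb'
- y = 'b'
- z = 'ccc'

Verification:
- uvxyz = 'aa' + 'a' + 'bb' + 'b' + 'ccc' = aaabbbccc ✓
- |vxy| = |'abbb'| = 4 ≤ 4 ✓
- |vy| = |'ab'| = 2 > 0 ✓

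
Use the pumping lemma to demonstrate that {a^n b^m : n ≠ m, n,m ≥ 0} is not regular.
Assume for contradiction that L is regular, and let p ≥ 1 be the pumping length given by the pumping lemma.
Choose s = a^p b^(p + p!). Then s ∈ L because p ≠ p + p! (as p! ≥ 1), and |s| ≥ p.
By the pumping lemma, s = xyz for some x, y, z with |xy| ≤ p, |y| ≥ 1, and xy^i z ∈ L for every i ≥ 0.
Since |xy| ≤ p and the first p symbols of s are all a's, y = a^k for some k with 1 ≤ k ≤ p.
For every i ≥ 0, xy^i z = a^(p + (i − 1)k) b^(p + p!).

Because 1 ≤ k ≤ p, k divides p!. Let t = p!/k (a positive integer) and take i = t + 1.
Then the number of a's is p + tk = p + p!, which equals the number of b's.
So xy^(t+1) z = a^(p + p!) b^(p + p!) has equally many a's and b's and is NOT in L.

This contradicts the pumping lemma, which requires xy^i z ∈ L for all i ≥ 0.
Hence L = {a^n b^m : n ≠ m, n,m ≥ 0} is not regular. ∎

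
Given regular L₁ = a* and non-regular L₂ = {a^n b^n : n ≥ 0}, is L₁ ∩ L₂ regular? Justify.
Yes — L₁ ∩ L₂ is regular.

A string of a* contains no b's, and the only string of {a^n b^n} with no b's is ε (n = 0). So L₁ ∩ L₂ = {ε}, a finite language, which is regular.

Note that the bare facts "L₁ regular, L₂ non-regular" do not settle the question by themselves: the closure of regular languages under ∪, ∩, complement and difference applies only when BOTH operands are regular. With a non-regular operand the result can come out regular or non-regular depending on the specific languages, so one has to work out L₁ ∩ L₂ for this particular pair, as above.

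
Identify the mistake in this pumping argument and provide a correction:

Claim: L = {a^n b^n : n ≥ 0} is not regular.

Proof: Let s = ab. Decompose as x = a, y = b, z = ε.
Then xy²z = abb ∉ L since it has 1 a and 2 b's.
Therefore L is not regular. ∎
Error: The string s = ab might be shorter than the pumping length p.

Correction: Choose s = a^p b^p to ensure |s| ≥ p. Also, the decomposition is wrong: with |xy| ≤ p, y cannot include b's when s starts with p a's.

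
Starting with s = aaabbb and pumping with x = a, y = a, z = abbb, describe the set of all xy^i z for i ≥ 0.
{xy^i z : i ≥ 0} = {a^(2+i) b^3 : i ≥ 0} = {aabbb, aaabbb, aaaabbb, ...}

With x = a, y = a, z = abbb: Starting with aaabbb and pumping the second 'a', we get strings with 2+i a's followed by 3 b's for i = 0, 1, 2, ...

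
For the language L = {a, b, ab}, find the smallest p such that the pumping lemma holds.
p = 3

For a finite language L, the pumping lemma holds vacuously if p > max|s| for s ∈ L.

The longest string in L = {a, b, ab} has length 2.
If p = 3, then no string s ∈ L has |s| ≥ p, so the condition is vacuously true.

The minimum pumping length is p = 3.

Why no smaller p works: for any p ≤ 2, the longest string s ∈ L has |s| = 2 ≥ p, so it would
have to be pumpable; but pumping up (i = 2, 3, ...) produces ever longer strings, which cannot all lie in the
finite language L. So the pumping property fails for every p ≤ 2.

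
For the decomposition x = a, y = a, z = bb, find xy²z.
aaabb

Given x = 'a', y = 'a', z = 'bb' and i = 2:

xy^2z = x + y·y·...·y (2 times) + z
       = 'a' + 'a'^2 + 'bb'
       = 'a' + 'aa' + 'bb'
       = 'aaabb'

The pumped string is 'aaabb' with length 5.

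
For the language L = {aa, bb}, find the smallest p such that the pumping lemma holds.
p = 3

For a finite language L, the pumping lemma holds vacuously if p > max|s| for s ∈ L.

The longest string in L = {aa, bb} has length 2.
If p = 3, then no string s ∈ L has |s| ≥ p, so the condition is vacuously true.

The minimum pumping length is p = 3.

Why no smaller p works: for any p ≤ 2, the longest string s ∈ L has |s| = 2 ≥ p, so it would
have to be pumpable; but pumping up (i = 2, 3, ...) produces ever longer strings, which cannot all lie in the
finite language L. So the pumping property fails for every p ≤ 2.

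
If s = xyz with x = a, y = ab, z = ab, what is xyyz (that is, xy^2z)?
aababab

Given x = 'a', y = 'ab', z = 'ab' and i = 2:

xy^2z = x + y·y·...·y (2 times) + z
       = 'a' + 'ab'^2 + 'ab'
       = 'a' + 'abab' + 'ab'
       = 'aababab'

The pumped string is 'aababab' with length 7.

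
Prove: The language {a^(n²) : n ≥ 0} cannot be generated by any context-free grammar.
Assume for contradiction that L is context-free, and let p ≥ 1 be the pumping length given by the pumping lemma for CFLs.
Choose s = a^(p²). Then s ∈ L and |s| = p² ≥ p.
By the CFL pumping lemma, s = uvxyz for some u, v, x, y, z with |vxy| ≤ p, |vy| ≥ 1, and uv^i xy^i z ∈ L for every i ≥ 0.
All symbols are a's, so only lengths matter: let k = |vy|, with 1 ≤ k ≤ |vxy| ≤ p.

Take i = 2: |uv²xy²z| = p² + k, and p² < p² + k ≤ p² + p < (p + 1)².
So the length lies strictly between consecutive squares and is not a perfect square; uv²xy²z ∉ L.

This contradicts the CFL pumping lemma, which requires uv^i xy^i z ∈ L for all i ≥ 0.
Hence L = {a^(n²) : n ≥ 0} is not context-free. ∎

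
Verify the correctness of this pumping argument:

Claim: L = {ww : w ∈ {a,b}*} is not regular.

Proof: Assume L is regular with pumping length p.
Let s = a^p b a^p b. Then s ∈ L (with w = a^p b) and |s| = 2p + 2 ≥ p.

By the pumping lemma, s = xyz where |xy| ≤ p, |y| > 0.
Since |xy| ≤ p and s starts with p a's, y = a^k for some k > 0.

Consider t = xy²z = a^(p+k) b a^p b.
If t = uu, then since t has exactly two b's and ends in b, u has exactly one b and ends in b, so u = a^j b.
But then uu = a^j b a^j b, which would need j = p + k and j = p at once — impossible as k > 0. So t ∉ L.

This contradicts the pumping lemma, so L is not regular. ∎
The proof is correct.

This proof is valid because:
1. s = a^p b a^p b is in L and is chosen in terms of p, so |s| ≥ p holds for every p
2. The decomposition analysis is correct: |xy| ≤ p forces y to lie inside the leading a's
3. The contradiction is valid: the argument shows a^(p+k) b a^p b cannot be split into two equal halves
4. The conclusion follows logically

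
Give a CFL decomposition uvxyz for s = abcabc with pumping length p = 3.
u='ab', v='c', x='a', y='b', z='c'

For s = abcabc with pumping length p = 3:

One valid decomposition:
- u = 'ab'
- v = 'c'
- x = 'a'
- y = 'b'
- z = 'c'

Verification:
- uvxyz = 'ab' + 'c' + 'a' + 'b' + 'c' = abcabc ✓
- |vxy| = |'cab'| = 3 ≤ 3 ✓
- |vy| = |'cb'| = 2 > 0 ✓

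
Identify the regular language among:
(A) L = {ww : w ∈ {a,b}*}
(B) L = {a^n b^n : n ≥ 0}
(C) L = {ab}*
(C) {ab}*

(C) L = {ab}* is regular.

This can be recognized by a finite automaton (DFA/NFA).
Regular expressions like {ab}* define regular languages.

The other choices are not regular:
- {ww : w ∈ {a,b}*}: After pumping, the two halves no longer match
- {a^n b^n : n ≥ 0}: After pumping, the number of a's and b's become unequal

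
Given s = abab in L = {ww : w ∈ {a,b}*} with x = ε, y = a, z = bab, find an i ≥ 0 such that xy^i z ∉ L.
i = 0

xy⁰z = ε · ε · bab = bab; bab has odd length 3, so it cannot be written as ww and is not in L.
(Other choices also work, e.g. i = 2, 3; only i = 1 is guaranteed to stay in L since xy¹z = s.)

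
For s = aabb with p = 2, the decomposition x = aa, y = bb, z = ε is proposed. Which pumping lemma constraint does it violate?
Violated: |xy| ≤ p

The decomposition x = aa, y = bb, z = ε for s = aabb with p = 2
violates the constraint: |xy| ≤ p

|xy| = |aabb| = 4 > 2 = p. The decomposition puts too many characters in xy.

Pumping lemma constraints:
1. xyz = s (decomposition is valid)
2. |xy| ≤ p
3. |y| > 0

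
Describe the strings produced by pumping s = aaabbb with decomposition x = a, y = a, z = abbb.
{xy^i z : i ≥ 0} = {a^(2+i) b^3 : i ≥ 0} = {aabbb, aaabbb, aaaabbb, ...}

With x = a, y = a, z = abbb: Starting with aaabbb and pumping the second 'a', we get strings with 2+i a's followed by 3 b's for i = 0, 1, 2, ...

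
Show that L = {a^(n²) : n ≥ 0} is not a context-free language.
Assume for contradiction that L is context-free, and let p ≥ 1 be the pumping length given by the pumping lemma for CFLs.
Choose s = a^(p²). Then s ∈ L and |s| = p² ≥ p.
By the CFL pumping lemma, s = uvxyz for some u, v, x, y, z with |vxy| ≤ p, |vy| ≥ 1, and uv^i xy^i z ∈ L for every i ≥ 0.
All symbols are a's, so only lengths matter: let k = |vy|, with 1 ≤ k ≤ |vxy| ≤ p.

Take i = 2: |uv²xy²z| = p² + k, and p² < p² + k ≤ p² + p < (p + 1)².
So the length lies strictly between consecutive squares and is not a perfect square; uv²xy²z ∉ L.

This contradicts the CFL pumping lemma, which requires uv^i xy^i z ∈ L for all i ≥ 0.
Hence L = {a^(n²) : n ≥ 0} is not context-free. ∎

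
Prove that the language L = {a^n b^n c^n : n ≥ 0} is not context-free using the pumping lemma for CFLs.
Assume for contradiction that L is context-free, and let p ≥ 1 be the pumping length given by the pumping lemma for CFLs.
Choose s = a^p b^p c^p. Then s ∈ L and |s| = 3p ≥ p.
By the CFL pumping lemma, s = uvxyz for some u, v, x, y, z with |vxy| ≤ p, |vy| ≥ 1, and uv^i xy^i z ∈ L for every i ≥ 0.

Because |vxy| ≤ p, the window vxy cannot contain both an a and a c: any substring of s containing both must include the entire block b^p plus at least one a and one c, so it has length ≥ p + 2 > p.
Hence at least one of the letters a, c does not occur in vy at all.

Take i = 0: the string uxz is obtained from s by deleting |vy| ≥ 1 symbols, so |uxz| = 3p − |vy| < 3p.
But the letter (a or c) that does not occur in vy still occurs exactly p times in uxz. Every string of L with exactly p copies of some letter is a^p b^p c^p, of length 3p. Since |uxz| < 3p, uxz ∉ L.

This contradicts the CFL pumping lemma, which requires uv^i xy^i z ∈ L for all i ≥ 0.
Hence L = {a^n b^n c^n : n ≥ 0} is not context-free. ∎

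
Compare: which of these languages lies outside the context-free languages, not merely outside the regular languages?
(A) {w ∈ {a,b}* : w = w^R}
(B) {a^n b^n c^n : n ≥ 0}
(B) {a^n b^n c^n : n ≥ 0}

(B) {a^n b^n c^n : n ≥ 0} requires the CFL pumping lemma.

- {w ∈ {a,b}* : w = w^R} is context-free (but not regular)
  • Can be shown non-regular with the regular pumping lemma
  • After pumping, the string is no longer symmetric

- {a^n b^n c^n : n ≥ 0} is NOT context-free
  • Requires the CFL pumping lemma to prove
  • Cannot maintain three equal counts simultaneously

The CFL pumping lemma is "stronger" in that it can prove non-membership
in the larger class of context-free languages.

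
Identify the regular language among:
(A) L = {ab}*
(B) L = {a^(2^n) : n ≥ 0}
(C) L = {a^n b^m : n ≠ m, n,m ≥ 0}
(A) {ab}*

(A) L = {ab}* is regular.

This can be recognized by a finite automaton (DFA/NFA).
Regular expressions like {ab}* define regular languages.

The other choices are not regular:
- {a^(2^n) : n ≥ 0}: After pumping, length is no longer a power of 2
- {a^n b^m : n ≠ m, n,m ≥ 0}: After pumping a's, we can make n = m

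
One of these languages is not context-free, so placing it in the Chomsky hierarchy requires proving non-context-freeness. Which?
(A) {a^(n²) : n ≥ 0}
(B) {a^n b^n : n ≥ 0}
(A) {a^(n²) : n ≥ 0}

(A) {a^(n²) : n ≥ 0} requires the CFL pumping lemma.

- {a^n b^n : n ≥ 0} is context-free (but not regular)
  • Can be shown non-regular with the regular pumping lemma
  • After pumping, the number of a's and b's become unequal

- {a^(n²) : n ≥ 0} is NOT context-free
  • Requires the CFL pumping lemma to prove
  • Gaps between squares grow unboundedly

The CFL pumping lemma is "stronger" in that it can prove non-membership
in the larger class of context-free languages.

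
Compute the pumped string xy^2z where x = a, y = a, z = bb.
aaabb

Given x = 'a', y = 'a', z = 'bb' and i = 2:

xy^2z = x + y·y·...·y (2 times) + z
       = 'a' + 'a'^2 + 'bb'
       = 'a' + 'aa' + 'bb'
       = 'aaabb'

The pumped string is 'aaabb' with length 5.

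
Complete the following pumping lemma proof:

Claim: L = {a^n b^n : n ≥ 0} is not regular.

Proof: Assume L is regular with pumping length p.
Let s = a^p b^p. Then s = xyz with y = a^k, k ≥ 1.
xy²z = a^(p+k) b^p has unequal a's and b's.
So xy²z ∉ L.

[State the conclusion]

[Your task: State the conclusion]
This contradicts the pumping lemma for regular languages,
which guarantees xy^i z ∈ L for all i ≥ 0.

Since our assumption that L is regular leads to a contradiction,
we conclude that L = {a^n b^n : n ≥ 0} is NOT regular. ∎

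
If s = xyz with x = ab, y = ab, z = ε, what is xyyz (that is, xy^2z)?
ababab

Given x = 'ab', y = 'ab', z = '' and i = 2:

xy^2z = x + y·y·...·y (2 times) + z
       = 'ab' + 'ab'^2 + ''
       = 'ab' + 'abab' + ''
       = 'ababab'

The pumped string is 'ababab' with length 6.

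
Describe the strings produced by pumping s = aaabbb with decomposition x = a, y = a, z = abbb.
{xy^i z : i ≥ 0} = {a^(2+i) b^3 : i ≥ 0} = {aabbb, aaabbb, aaaabbb, ...}

With x = a, y = a, z = abbb: Starting with aaabbb and pumping the second 'a', we get strings with 2+i a's followed by 3 b's for i = 0, 1, 2, ...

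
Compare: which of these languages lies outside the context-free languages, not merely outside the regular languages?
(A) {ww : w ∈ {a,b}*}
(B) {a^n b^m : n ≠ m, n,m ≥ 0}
(A) {ww : w ∈ {a,b}*}

(A) {ww : w ∈ {a,b}*} requires the CFL pumping lemma.

- {a^n b^m : n ≠ m, n,m ≥ 0} is context-free (but not regular)
  • Can be shown non-regular with the regular pumping lemma
  • After pumping a's, we can make n = m

- {ww : w ∈ {a,b}*} is NOT context-free
  • Requires the CFL pumping lemma to prove
  • Cannot verify equality of two arbitrary substrings

The CFL pumping lemma is "stronger" in that it can prove non-membership
in the larger class of context-free languages.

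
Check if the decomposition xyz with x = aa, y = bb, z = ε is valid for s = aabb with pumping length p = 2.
Violated: |xy| ≤ p

The decomposition x = aa, y = bb, z = ε for s = aabb with p = 2
violates the constraint: |xy| ≤ p

|xy| = |aabb| = 4 > 2 = p. The decomposition puts too many characters in xy.

Pumping lemma constraints:
1. xyz = s (decomposition is valid)
2. |xy| ≤ p
3. |y| > 0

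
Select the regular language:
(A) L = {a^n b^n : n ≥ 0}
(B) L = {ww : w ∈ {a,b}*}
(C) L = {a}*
(C) {a}*

(C) L = {a}* is regular.

This can be recognized by a finite automaton (DFA/NFA).
Regular expressions like {a}* define regular languages.

The other choices are not regular:
- {a^n b^n : n ≥ 0}: After pumping, the number of a's and b's become unequal
- {ww : w ∈ {a,b}*}: After pumping, the two halves no longer match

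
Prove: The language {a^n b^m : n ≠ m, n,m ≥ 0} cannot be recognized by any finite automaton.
Assume for contradiction that L is regular, and let p ≥ 1 be the pumping length given by the pumping lemma.
Choose s = a^p b^(p + p!). Then s ∈ L because p ≠ p + p! (as p! ≥ 1), and |s| ≥ p.
By the pumping lemma, s = xyz for some x, y, z with |xy| ≤ p, |y| ≥ 1, and xy^i z ∈ L for every i ≥ 0.
Since |xy| ≤ p and the first p symbols of s are all a's, y = a^k for some k with 1 ≤ k ≤ p.
For every i ≥ 0, xy^i z = a^(p + (i − 1)k) b^(p + p!).

Because 1 ≤ k ≤ p, k divides p!. Let t = p!/k (a positive integer) and take i = t + 1.
Then the number of a's is p + tk = p + p!, which equals the number of b's.
So xy^(t+1) z = a^(p + p!) b^(p + p!) has equally many a's and b's and is NOT in L.

This contradicts the pumping lemma, which requires xy^i z ∈ L for all i ≥ 0.
Hence L = {a^n b^m : n ≠ m, n,m ≥ 0} is not regular. ∎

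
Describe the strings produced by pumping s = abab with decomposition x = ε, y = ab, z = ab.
{xy^i z : i ≥ 0} = {(ab)^(i+1) : i ≥ 0} = {ab, abab, ababab, ...}

With x = ε, y = ab, z = ab: Pumping 'ab' gives strings of alternating a's and b's.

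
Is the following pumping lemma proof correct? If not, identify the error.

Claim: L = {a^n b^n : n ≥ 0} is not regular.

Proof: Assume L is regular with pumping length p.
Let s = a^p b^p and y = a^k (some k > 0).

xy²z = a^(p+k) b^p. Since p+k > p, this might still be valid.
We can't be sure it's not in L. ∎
The proof is INCORRECT.

Error: The conclusion is wrong.
xy²z = a^(p+k) b^p is definitely NOT in L because the number of a's (p+k) ≠ number of b's (p).
The proof incorrectly doubts what is actually a valid contradiction.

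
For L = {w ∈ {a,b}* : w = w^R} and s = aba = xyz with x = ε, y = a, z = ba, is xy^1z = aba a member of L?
Yes

xy¹z = ε · a · ba = aba.
aba reversed is aba, the same string, so it is a palindrome and is in L.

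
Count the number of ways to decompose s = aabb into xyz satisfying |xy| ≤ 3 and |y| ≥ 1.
6

For s = 'aabb' with pumping length p = 3:

Constraints: |xy| ≤ 3, |y| > 0

Valid decompositions (|xy| ≤ p, |y| ≥ 1):
  • x='', y='a', z='abb'
  • x='a', y='a', z='bb'
  • x='', y='aa', z='bb'
  • x='aa', y='b', z='b'
  • x='a', y='ab', z='b'
  • x='', y='aab', z='b'

Total count: 6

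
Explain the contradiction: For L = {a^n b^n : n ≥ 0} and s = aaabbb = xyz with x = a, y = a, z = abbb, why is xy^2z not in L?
xy²z = aaaabbb ∉ L

Pumping with i = 2 replaces y = a by y² = aa:
- Original: s = xyz = aaabbb; aaabbb = a^3 b^3 has equal counts (3 = 3), so it is in L
- Pumped: xy²z = a · aa · abbb = aaaabbb
- aaaabbb has 4 a's and 3 b's; 4 ≠ 3, so it is not in L

The pumping lemma would require xy²z ∈ L, so this decomposition yields a contradiction.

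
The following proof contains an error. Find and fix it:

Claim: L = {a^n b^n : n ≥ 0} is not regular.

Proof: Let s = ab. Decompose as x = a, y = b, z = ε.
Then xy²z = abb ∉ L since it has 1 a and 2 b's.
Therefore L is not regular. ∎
Error: The string s = ab might be shorter than the pumping length p.

Correction: Choose s = a^p b^p to ensure |s| ≥ p. Also, the decomposition is wrong: with |xy| ≤ p, y cannot include b's when s starts with p a's.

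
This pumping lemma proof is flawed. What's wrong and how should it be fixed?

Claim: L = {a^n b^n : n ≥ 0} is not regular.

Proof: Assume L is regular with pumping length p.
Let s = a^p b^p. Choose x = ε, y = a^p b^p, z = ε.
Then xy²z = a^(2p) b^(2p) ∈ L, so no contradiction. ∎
Error: The decomposition violates |xy| ≤ p. With y = a^p b^p, |xy| = |y| = 2p > p. (The proof also miscomputes xy²z, which would be a^p b^p a^p b^p rather than a^(2p) b^(2p), and it wrongly treats one harmless decomposition as settling the matter — the prover does not get to choose the decomposition.)

Correction: The pumping lemma requires |xy| ≤ p, and the argument must handle every decomposition satisfying |xy| ≤ p, |y| ≥ 1. Since s starts with p a's, any such y consists only of a's, say y = a^k with k ≥ 1. Then xy²z = a^(p+k) b^p has unequal numbers of a's and b's, so xy²z ∉ L — the required contradiction.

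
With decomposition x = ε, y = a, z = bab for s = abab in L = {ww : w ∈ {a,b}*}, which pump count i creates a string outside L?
i = 2

xy²z = ε · aa · bab = aabab; aabab has odd length 5, so it cannot be written as ww and is not in L.
(Other choices also work, e.g. i = 0, 3; only i = 1 is guaranteed to stay in L since xy¹z = s.)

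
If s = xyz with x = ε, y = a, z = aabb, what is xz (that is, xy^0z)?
aabb

Given x = '', y = 'a', z = 'aabb' and i = 0:

xy^0z = x + y·y·...·y (0 times) + z
       = '' + 'a'^0 + 'aabb'
       = '' + '' + 'aabb'
       = 'aabb'

The pumped string is 'aabb' with length 4.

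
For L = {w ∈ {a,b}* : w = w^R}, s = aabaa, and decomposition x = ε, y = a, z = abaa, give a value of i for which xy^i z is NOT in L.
i = 0

xy⁰z = ε · ε · abaa = abaa; abaa reversed is aaba ≠ abaa, so it is not a palindrome and is not in L.
(Other choices also work, e.g. i = 2, 3; only i = 1 is guaranteed to stay in L since xy¹z = s.)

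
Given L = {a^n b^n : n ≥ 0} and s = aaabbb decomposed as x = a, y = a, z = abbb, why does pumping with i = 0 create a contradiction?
xy⁰z = aabbb ∉ L

Pumping with i = 0 replaces y = a by y⁰ = ε:
- Original: s = xyz = aaabbb; aaabbb = a^3 b^3 has equal counts (3 = 3), so it is in L
- Pumped: xy⁰z = a · ε · abbb = aabbb
- aabbb has 2 a's and 3 b's; 2 ≠ 3, so it is not in L

The pumping lemma would require xy⁰z ∈ L, so this decomposition yields a contradiction.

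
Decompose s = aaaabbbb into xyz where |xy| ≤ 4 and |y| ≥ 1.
x = 'aa', y = 'aa', z = 'bbbb'

For s = aaaabbbb and p = 4, one valid decomposition is:
- x = 'aa' (length 2)
- y = 'aa' (length 2)
- z = 'bbbb' (length 4)

Verification:
- xyz = 'aa' + 'aa' + 'bbbb' = aaaabbbb ✓
- |xy| = 4 ≤ 4 ✓
- |y| = 2 > 0 ✓

All pumping lemma constraints are satisfied.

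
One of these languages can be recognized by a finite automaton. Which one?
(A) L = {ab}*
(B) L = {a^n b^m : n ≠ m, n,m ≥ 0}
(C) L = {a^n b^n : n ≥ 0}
(A) {ab}*

(A) L = {ab}* is regular.

This can be recognized by a finite automaton (DFA/NFA).
Regular expressions like {ab}* define regular languages.

The other choices are not regular:
- {a^n b^m : n ≠ m, n,m ≥ 0}: After pumping a's, we can make n = m
- {a^n b^n : n ≥ 0}: After pumping, the number of a's and b's become unequal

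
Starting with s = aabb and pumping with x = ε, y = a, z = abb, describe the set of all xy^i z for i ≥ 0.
{xy^i z : i ≥ 0} = {a^(i+1) b^2 : i ≥ 0} = {abb, aabb, aaabb, ...}

With x = ε, y = a, z = abb: Starting with aabb and pumping the first 'a' (z = abb keeps the second 'a'), we get strings with i+1 a's followed by 2 b's for i = 0, 1, 2, ...; note bb is not produced because z always contributes one a.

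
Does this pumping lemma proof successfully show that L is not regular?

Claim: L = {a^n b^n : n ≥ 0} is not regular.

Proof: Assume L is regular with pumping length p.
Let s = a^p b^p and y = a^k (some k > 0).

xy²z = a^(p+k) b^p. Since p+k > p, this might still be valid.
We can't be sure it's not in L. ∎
The proof is INCORRECT.

Error: The conclusion is wrong.
xy²z = a^(p+k) b^p is definitely NOT in L because the number of a's (p+k) ≠ number of b's (p).
The proof incorrectly doubts what is actually a valid contradiction.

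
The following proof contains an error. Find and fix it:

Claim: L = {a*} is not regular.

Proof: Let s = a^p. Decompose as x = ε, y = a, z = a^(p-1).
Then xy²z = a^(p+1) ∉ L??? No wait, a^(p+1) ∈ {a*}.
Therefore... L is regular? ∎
Error: The proof attempts to show a*  is not regular, but a* IS regular!

Correction: a* is a regular language (recognized by a simple DFA with one accepting state and self-loop on 'a'). The pumping lemma can only prove non-regularity, not regularity. For regular languages, pumping always works.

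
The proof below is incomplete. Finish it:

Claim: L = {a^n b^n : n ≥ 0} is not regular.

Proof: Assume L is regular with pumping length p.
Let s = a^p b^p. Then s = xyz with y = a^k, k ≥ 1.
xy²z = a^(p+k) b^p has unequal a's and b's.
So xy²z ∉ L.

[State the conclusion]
This contradicts the pumping lemma for regular languages,
which guarantees xy^i z ∈ L for all i ≥ 0.

Since our assumption that L is regular leads to a contradiction,
we conclude that L = {a^n b^n : n ≥ 0} is NOT regular. ∎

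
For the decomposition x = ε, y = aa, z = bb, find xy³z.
aaaaaabb

Given x = '', y = 'aa', z = 'bb' and i = 3:

xy^3z = x + y·y·...·y (3 times) + z
       = '' + 'aa'^3 + 'bb'
       = '' + 'aaaaaa' + 'bb'
       = 'aaaaaabb'

The pumped string is 'aaaaaabb' with length 8.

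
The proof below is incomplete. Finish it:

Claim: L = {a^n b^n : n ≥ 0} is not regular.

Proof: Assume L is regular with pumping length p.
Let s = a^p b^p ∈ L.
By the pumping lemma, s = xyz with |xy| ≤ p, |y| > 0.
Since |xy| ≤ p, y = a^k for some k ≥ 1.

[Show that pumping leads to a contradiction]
Consider xy²z = a^(p+k) b^p.

Since k ≥ 1, we have p + k > p.
So xy²z has more a's than b's: (p+k) a's vs p b's.
This means xy²z ∉ L because a^n b^n requires equal counts.

This contradicts the pumping lemma which states xy²z ∈ L.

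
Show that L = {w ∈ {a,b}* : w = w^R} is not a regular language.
Assume for contradiction that L is regular, and let p ≥ 1 be the pumping length given by the pumping lemma.
Choose s = a^p b a^p. Then s ∈ L (it reads the same in both directions) and |s| = 2p + 1 ≥ p.
By the pumping lemma, s = xyz for some x, y, z with |xy| ≤ p, |y| ≥ 1, and xy^i z ∈ L for every i ≥ 0.
Since |xy| ≤ p and the first p symbols of s are all a's, y = a^k for some k with 1 ≤ k ≤ p.

Take i = 2: xy²z = a^(p + k) b a^p.
Its reversal is a^p b a^(p + k). These differ because the block of a's before the unique b has length p + k in one and p in the other, and p + k ≠ p since k ≥ 1. So xy²z is not a palindrome, i.e. xy²z ∉ L.

This contradicts the pumping lemma, which requires xy^i z ∈ L for all i ≥ 0.
Hence L = {w ∈ {a,b}* : w = w^R} is not regular. ∎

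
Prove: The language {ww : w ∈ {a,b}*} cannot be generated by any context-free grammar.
Assume for contradiction that L is context-free, and let p ≥ 1 be the pumping length given by the pumping lemma for CFLs.
Choose s = a^p b^p a^p b^p. Then s ∈ L (take w = a^p b^p) and |s| = 4p ≥ p.
By the CFL pumping lemma, s = uvxyz for some u, v, x, y, z with |vxy| ≤ p, |vy| ≥ 1, and uv^i xy^i z ∈ L for every i ≥ 0.

Write s as four blocks A₁ B₁ A₂ B₂ with A₁ = A₂ = a^p and B₁ = B₂ = b^p. Since |vxy| ≤ p, the window vxy lies inside at most two adjacent blocks. Take i = 0 and let t = uxz, so |t| = 4p − |vy| with 1 ≤ |vy| ≤ p. If |t| is odd, t ∉ L immediately, so assume |vy| is even (hence |vy| ≥ 2) and |t|/2 = 2p − |vy|/2, which satisfies p ≤ |t|/2 ≤ 2p − 1.

Case 1 (vxy inside A₁B₁): t = a^(p−j) b^(p−l) a^p b^p with j + l = |vy|. The second half of t has length < 2p, so it is a suffix of the trailing a^p b^p and ends in b; the first half is a^(p−j) b^(p−l) a^((j+l)/2), which ends in a because (j+l)/2 ≥ 1. The halves differ, so t ∉ L.

Case 2 (vxy inside B₁A₂, straddling the middle): t = a^p b^(p−j) a^(p−l) b^p with j + l = |vy|. If t = ww, then w is a prefix of t of length ≥ p, so w begins with a^p; and w is a suffix of t of length ≥ p, so w ends with b^p. That forces |w| ≥ 2p, contradicting |w| = |t|/2 ≤ 2p − 1. So t ∉ L.

Case 3 (vxy inside A₂B₂): t = a^p b^p a^(p−j) b^(p−l) with j + l = |vy|. The first half of t is a prefix of a^p b^p, so it begins with a; the second half is b^((j+l)/2) a^(p−j) b^(p−l), which begins with b. The halves differ, so t ∉ L.

In every case uv⁰xy⁰z = uxz ∉ L.

This contradicts the CFL pumping lemma, which requires uv^i xy^i z ∈ L for all i ≥ 0.
Hence L = {ww : w ∈ {a,b}*} is not context-free. ∎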